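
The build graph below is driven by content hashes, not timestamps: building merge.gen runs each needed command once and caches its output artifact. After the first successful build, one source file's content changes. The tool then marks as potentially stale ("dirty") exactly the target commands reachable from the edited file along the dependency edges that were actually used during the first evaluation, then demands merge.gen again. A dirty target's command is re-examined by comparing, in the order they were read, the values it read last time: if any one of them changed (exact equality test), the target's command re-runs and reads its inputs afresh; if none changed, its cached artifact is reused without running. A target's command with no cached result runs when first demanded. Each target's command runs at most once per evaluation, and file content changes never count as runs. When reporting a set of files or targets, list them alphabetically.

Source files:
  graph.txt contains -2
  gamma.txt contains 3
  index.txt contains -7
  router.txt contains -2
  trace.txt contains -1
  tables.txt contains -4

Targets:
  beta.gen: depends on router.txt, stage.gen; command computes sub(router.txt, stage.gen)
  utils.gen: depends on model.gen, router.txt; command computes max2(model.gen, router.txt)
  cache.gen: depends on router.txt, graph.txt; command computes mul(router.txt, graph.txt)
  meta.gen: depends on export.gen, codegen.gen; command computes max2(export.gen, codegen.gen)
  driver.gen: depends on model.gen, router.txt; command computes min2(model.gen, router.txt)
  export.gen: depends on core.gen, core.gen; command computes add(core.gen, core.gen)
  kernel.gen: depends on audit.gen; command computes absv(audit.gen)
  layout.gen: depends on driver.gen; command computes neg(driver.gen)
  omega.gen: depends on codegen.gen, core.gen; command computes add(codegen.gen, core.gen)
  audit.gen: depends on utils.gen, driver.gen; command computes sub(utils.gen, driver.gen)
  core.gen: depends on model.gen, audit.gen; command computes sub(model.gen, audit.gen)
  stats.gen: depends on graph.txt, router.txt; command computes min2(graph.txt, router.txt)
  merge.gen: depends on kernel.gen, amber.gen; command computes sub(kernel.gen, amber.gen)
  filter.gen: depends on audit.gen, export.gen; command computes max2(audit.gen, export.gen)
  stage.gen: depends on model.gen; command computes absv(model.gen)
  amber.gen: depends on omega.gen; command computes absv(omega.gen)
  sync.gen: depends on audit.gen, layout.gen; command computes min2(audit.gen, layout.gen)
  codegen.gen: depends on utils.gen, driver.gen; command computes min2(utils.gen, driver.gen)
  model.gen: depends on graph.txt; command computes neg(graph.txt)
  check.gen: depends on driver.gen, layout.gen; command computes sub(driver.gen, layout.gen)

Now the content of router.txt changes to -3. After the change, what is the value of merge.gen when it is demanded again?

Initial pass — values computed on the first demand:
  model.gen = neg(-2) = 2
  driver.gen = min2(2, -2) = -2
  utils.gen = max2(2, -2) = 2
  audit.gen = sub(2, -2) = 4
  codegen.gen = min2(2, -2) = -2
  core.gen = sub(2, 4) = -2
  kernel.gen = absv(4) = 4
  omega.gen = add(-2, -2) = -4
  amber.gen = absv(-4) = 4
  merge.gen = sub(4, 4) = 0

Second demand — change propagation:
  driver.gen: re-runs because router.txt -2->-3; new result -3.
  utils.gen: re-runs because router.txt -2->-3; new result 2 (unchanged).
  audit.gen: re-runs because driver.gen -2->-3; new result 5.
  codegen.gen: re-runs because driver.gen -2->-3; new result -3.
  core.gen: re-runs because audit.gen 4->5; new result -3.
  kernel.gen: re-runs because audit.gen 4->5; new result 5.
  omega.gen: re-runs because codegen.gen -2->-3; core.gen -2->-3; new result -6.
  amber.gen: re-runs because omega.gen -4->-6; new result 6.
  merge.gen: re-runs because kernel.gen 4->5; amber.gen 4->6; new result -1.

merge.gen now evaluates to -1.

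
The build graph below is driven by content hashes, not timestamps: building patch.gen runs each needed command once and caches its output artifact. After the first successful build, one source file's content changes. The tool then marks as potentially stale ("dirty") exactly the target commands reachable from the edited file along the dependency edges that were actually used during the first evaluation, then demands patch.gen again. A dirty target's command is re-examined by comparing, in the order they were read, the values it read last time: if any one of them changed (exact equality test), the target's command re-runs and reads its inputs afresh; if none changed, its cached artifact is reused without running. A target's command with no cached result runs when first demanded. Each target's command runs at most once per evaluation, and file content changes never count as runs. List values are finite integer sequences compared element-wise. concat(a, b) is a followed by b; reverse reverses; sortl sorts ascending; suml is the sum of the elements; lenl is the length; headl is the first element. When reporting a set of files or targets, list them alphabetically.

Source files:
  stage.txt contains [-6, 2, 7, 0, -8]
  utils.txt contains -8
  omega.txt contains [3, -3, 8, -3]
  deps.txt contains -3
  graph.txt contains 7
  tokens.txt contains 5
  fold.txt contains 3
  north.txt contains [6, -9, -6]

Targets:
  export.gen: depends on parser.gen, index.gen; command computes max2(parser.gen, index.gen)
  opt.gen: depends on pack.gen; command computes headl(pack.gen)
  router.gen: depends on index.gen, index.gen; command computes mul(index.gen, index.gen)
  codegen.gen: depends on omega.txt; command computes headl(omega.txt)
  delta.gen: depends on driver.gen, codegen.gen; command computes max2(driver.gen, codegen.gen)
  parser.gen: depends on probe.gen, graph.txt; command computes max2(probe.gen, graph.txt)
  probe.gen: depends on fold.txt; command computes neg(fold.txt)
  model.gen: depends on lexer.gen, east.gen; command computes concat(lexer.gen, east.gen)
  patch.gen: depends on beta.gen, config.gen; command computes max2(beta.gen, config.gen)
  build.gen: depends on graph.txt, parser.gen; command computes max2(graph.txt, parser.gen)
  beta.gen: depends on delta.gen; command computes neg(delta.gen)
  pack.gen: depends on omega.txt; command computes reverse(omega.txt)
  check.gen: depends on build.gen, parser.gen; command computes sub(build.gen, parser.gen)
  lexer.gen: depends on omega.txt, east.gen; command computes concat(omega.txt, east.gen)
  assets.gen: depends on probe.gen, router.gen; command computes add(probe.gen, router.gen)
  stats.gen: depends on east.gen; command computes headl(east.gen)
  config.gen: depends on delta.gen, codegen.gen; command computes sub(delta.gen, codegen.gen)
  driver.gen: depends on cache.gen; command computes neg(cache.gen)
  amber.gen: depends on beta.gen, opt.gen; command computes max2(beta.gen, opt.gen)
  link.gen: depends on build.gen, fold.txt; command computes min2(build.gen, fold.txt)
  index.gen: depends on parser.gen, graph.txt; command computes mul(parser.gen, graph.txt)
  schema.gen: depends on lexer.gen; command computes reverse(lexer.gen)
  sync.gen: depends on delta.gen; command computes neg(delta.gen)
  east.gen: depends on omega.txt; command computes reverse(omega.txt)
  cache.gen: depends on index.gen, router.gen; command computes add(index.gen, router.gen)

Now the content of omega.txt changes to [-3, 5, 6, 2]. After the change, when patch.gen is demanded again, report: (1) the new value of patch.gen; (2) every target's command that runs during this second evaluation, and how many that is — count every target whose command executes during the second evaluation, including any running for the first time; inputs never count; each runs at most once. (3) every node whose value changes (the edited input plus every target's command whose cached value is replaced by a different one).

patch.gen now evaluates to 3.
Run set: beta.gen, codegen.gen, config.gen, delta.gen, patch.gen (5 run).
Changed values: beta.gen, codegen.gen, delta.gen, omega.txt, patch.gen.

Initial pass — values computed on the first demand:
  codegen.gen = headl([3, -3, 8, -3]) = 3
  probe.gen = neg(3) = -3
  parser.gen = max2(-3, 7) = 7
  index.gen = mul(7, 7) = 49
  router.gen = mul(49, 49) = 2401
  cache.gen = add(49, 2401) = 2450
  driver.gen = neg(2450) = -2450
  delta.gen = max2(-2450, 3) = 3
  beta.gen = neg(3) = -3
  config.gen = sub(3, 3) = 0
  patch.gen = max2(-3, 0) = 0

Second demand — change propagation:
  codegen.gen: re-runs because omega.txt [3, -3, 8, -3]->[-3, 5, 6, 2]; new result -3.
  delta.gen: re-runs because codegen.gen 3->-3; new result -3.
  beta.gen: re-runs because delta.gen 3->-3; new result 3.
  config.gen: re-runs because delta.gen 3->-3; codegen.gen 3->-3; new result 0 (unchanged).
  patch.gen: re-runs because beta.gen -3->3; new result 3.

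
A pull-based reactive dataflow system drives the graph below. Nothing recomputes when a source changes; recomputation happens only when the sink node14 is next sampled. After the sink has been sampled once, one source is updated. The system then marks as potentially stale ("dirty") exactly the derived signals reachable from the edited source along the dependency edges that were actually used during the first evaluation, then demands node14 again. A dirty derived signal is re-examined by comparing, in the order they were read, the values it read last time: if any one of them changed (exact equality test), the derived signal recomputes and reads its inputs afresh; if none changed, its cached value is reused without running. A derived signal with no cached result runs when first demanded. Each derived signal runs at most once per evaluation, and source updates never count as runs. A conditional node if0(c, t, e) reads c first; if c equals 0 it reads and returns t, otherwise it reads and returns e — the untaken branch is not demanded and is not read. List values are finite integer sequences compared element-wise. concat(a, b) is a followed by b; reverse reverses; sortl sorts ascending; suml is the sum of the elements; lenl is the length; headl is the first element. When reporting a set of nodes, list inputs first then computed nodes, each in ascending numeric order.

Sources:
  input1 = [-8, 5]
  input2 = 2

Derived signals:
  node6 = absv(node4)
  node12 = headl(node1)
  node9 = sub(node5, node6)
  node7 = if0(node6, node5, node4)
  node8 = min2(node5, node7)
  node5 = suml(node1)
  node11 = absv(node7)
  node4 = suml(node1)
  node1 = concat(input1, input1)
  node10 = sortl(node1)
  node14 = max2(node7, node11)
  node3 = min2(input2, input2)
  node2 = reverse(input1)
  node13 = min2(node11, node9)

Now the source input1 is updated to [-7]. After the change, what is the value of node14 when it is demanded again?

New value of node14: 14.

First evaluation (everything demanded from the output):
  node1 = concat([-8, 5], [-8, 5]) = [-8, 5, -8, 5]
  node4 = suml([-8, 5, -8, 5]) = -6
  node6 = absv(-6) = 6
  node7 = if0(node6=6 -> else branch node4) = -6
  node11 = absv(-6) = 6
  node14 = max2(-6, 6) = 6

Propagation after the edit:
  node1: runs — input1 [-8, 5]->[-7]; input1 [-8, 5]->[-7]; result [-7, -7].
  node4: runs — node1 [-8, 5, -8, 5]->[-7, -7]; result -14.
  node6: runs — node4 -6->-14; result 14.
  node7: runs — node6 6->14; node4 -6->-14; result -14.
  node11: runs — node7 -6->-14; result 14.
  node14: runs — node7 -6->-14; node11 6->14; result 14.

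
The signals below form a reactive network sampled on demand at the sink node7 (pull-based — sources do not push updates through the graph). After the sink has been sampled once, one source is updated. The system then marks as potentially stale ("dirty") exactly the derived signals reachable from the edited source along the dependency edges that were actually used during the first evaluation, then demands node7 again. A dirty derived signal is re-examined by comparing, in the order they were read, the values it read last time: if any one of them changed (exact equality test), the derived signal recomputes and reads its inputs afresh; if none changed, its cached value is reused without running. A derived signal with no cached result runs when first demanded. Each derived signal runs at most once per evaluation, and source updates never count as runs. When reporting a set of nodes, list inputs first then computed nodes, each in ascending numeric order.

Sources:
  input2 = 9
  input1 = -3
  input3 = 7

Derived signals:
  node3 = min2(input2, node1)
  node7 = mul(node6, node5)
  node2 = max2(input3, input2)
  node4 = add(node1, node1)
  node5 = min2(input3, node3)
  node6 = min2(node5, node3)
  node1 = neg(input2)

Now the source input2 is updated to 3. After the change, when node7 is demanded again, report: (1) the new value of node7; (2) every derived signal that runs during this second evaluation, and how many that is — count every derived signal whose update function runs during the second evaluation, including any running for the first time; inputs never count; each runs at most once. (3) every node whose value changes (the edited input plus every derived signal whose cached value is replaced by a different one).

node7 now evaluates to 9.
Run set: node1, node3, node5, node6, node7 (5 run).
Changed values: input2, node1, node3, node5, node6, node7.

Initial pass — values computed on the first demand:
  node1 = neg(9) = -9
  node3 = min2(9, -9) = -9
  node5 = min2(7, -9) = -9
  node6 = min2(-9, -9) = -9
  node7 = mul(-9, -9) = 81

Second demand — change propagation:
  node1: re-runs because input2 9->3; new result -3.
  node3: re-runs because input2 9->3; node1 -9->-3; new result -3.
  node5: re-runs because node3 -9->-3; new result -3.
  node6: re-runs because node5 -9->-3; node3 -9->-3; new result -3.
  node7: re-runs because node6 -9->-3; node5 -9->-3; new result 9.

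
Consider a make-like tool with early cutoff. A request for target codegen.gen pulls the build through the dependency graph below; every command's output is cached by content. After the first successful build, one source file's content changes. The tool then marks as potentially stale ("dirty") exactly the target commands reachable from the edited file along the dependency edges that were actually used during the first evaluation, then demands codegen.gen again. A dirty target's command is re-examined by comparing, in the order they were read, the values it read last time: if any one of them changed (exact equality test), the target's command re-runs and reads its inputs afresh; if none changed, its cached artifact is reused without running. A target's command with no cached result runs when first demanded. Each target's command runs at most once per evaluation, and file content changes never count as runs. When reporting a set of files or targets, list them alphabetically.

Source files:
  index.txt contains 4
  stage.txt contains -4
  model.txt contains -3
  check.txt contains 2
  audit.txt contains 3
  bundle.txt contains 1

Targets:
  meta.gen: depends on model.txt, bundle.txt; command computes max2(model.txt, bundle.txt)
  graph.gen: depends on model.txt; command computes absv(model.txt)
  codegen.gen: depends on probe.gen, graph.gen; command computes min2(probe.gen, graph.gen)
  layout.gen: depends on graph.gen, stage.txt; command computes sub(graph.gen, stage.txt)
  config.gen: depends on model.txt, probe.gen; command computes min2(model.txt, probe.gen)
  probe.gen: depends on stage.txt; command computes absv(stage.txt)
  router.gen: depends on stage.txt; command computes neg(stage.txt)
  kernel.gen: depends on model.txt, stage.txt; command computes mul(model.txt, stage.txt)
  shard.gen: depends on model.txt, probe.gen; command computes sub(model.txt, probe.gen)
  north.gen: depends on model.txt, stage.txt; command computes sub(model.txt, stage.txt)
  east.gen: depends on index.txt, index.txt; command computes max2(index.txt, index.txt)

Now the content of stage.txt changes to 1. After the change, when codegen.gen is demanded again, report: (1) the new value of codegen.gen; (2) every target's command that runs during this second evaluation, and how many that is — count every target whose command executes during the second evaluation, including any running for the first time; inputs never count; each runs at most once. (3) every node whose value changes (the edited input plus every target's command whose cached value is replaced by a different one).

Demanding codegen.gen again yields 1.
2 target commands run: codegen.gen, probe.gen.
The nodes whose values change: codegen.gen, probe.gen, stage.txt.

First demand of the output computes:
  graph.gen = absv(-3) = 3
  probe.gen = absv(-4) = 4
  codegen.gen = min2(4, 3) = 3

After the edit, cleaning proceeds:
  probe.gen: a read changed (stage.txt -4->1) — executes, giving 1.
  codegen.gen: a read changed (probe.gen 4->1) — executes, giving 1.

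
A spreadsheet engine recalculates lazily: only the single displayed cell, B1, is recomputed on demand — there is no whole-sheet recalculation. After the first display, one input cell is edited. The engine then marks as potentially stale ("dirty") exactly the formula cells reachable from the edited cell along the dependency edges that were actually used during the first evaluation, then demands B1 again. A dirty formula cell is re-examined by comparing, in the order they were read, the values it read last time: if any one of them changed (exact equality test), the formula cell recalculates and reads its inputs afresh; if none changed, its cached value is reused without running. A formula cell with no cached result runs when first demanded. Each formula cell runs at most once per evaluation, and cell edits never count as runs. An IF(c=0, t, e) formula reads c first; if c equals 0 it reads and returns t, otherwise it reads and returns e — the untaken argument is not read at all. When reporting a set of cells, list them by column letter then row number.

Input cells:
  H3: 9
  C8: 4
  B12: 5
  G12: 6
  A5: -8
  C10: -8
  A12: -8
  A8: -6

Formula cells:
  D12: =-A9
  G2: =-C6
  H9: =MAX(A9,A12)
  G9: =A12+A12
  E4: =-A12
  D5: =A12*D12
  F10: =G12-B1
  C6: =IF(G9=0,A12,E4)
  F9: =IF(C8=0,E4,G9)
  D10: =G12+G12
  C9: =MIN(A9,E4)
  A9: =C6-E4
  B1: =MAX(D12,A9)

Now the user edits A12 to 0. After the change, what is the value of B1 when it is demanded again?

New value of B1: 0.
Key observation: the change is absorbed at A9 — it re-runs but produces the same value, and the output's value is unchanged.

First evaluation (everything demanded from the output):
  E4 = -(-8) = 8
  G9 = -8 + -8 = -16
  C6 = IF(G9=0: G9=-16 -> else branch E4) = 8
  A9 = 8 - 8 = 0
  D12 = -(0) = 0
  B1 = MAX(0, 0) = 0

Propagation after the edit:
  E4: runs — A12 -8->0; result 0.
  G9: runs — A12 -8->0; A12 -8->0; result 0.
  C6: runs — G9 -16->0; E4 8->0; result 0.
  A9: runs — C6 8->0; E4 8->0; result 0 (same value as before).
  D12: checked — values it read are unchanged (A9 unchanged); reused cached 0 without running.
  B1: checked — values it read are unchanged (D12 unchanged, A9 unchanged); reused cached 0 without running.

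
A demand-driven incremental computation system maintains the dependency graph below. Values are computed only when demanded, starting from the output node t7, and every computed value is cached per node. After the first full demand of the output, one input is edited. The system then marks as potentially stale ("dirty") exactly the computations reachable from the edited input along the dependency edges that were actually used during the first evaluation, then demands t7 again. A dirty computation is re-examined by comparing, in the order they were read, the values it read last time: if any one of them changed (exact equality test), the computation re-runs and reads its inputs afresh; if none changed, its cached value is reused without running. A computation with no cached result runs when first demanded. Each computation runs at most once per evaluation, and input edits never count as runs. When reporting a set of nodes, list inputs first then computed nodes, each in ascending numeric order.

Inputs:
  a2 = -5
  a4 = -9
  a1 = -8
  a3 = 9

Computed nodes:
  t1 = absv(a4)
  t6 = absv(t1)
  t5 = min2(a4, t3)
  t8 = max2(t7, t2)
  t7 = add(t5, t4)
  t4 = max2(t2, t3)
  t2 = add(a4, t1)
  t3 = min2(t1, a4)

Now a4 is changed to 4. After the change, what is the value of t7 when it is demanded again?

New value of t7: 12.

First evaluation (everything demanded from the output):
  t1 = absv(-9) = 9
  t2 = add(-9, 9) = 0
  t3 = min2(9, -9) = -9
  t4 = max2(0, -9) = 0
  t5 = min2(-9, -9) = -9
  t7 = add(-9, 0) = -9

Propagation after the edit:
  t1: runs — a4 -9->4; result 4.
  t2: runs — a4 -9->4; t1 9->4; result 8.
  t3: runs — t1 9->4; a4 -9->4; result 4.
  t4: runs — t2 0->8; t3 -9->4; result 8.
  t5: runs — a4 -9->4; t3 -9->4; result 4.
  t7: runs — t5 -9->4; t4 0->8; result 12.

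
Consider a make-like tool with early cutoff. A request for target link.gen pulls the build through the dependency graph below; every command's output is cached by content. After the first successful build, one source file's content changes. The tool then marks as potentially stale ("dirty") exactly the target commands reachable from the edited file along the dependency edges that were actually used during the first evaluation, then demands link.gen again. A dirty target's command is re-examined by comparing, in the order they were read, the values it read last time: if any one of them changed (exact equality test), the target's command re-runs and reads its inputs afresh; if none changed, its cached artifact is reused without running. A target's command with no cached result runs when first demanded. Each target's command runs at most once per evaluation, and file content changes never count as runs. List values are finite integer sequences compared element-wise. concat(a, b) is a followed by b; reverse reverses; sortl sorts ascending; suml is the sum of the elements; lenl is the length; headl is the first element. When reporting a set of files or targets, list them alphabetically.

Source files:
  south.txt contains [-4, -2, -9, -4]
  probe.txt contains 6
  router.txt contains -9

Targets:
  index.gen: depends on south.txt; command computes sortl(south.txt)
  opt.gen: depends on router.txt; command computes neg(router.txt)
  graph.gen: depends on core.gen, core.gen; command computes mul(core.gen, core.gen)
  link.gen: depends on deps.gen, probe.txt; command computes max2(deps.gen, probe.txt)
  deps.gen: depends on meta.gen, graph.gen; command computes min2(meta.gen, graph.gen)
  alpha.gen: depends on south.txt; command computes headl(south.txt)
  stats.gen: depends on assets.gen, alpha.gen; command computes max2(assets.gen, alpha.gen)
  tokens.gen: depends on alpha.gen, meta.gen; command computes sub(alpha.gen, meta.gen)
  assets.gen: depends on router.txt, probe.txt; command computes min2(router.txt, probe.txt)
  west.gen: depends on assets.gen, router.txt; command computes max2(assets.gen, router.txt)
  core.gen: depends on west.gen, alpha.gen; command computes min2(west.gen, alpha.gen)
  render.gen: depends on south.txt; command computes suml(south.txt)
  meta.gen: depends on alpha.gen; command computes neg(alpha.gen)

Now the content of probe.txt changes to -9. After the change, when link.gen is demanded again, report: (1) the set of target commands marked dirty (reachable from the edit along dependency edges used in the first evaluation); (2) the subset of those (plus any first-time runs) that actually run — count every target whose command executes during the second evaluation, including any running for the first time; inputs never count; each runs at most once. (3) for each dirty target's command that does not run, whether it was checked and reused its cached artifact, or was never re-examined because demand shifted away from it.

First demand of the output computes:
  alpha.gen = headl([-4, -2, -9, -4]) = -4
  assets.gen = min2(-9, 6) = -9
  meta.gen = neg(-4) = 4
  west.gen = max2(-9, -9) = -9
  core.gen = min2(-9, -4) = -9
  graph.gen = mul(-9, -9) = 81
  deps.gen = min2(4, 81) = 4
  link.gen = max2(4, 6) = 6

After the edit, cleaning proceeds:
  assets.gen: a read changed (probe.txt 6->-9) — executes, giving -9 — identical to its old value.
  west.gen: dirty, but its reads are unchanged (assets.gen unchanged, router.txt unchanged); cached -9 stands.
  core.gen: dirty, but its reads are unchanged (west.gen unchanged, alpha.gen unchanged); cached -9 stands.
  graph.gen: dirty, but its reads are unchanged (core.gen unchanged, core.gen unchanged); cached 81 stands.
  deps.gen: dirty, but its reads are unchanged (meta.gen unchanged, graph.gen unchanged); cached 4 stands.
  link.gen: a read changed (probe.txt 6->-9) — executes, giving 4.

Note where the cutoff bites: west.gen is checked, finds nothing changed, and keeps its cache.

The edit dirties: assets.gen, core.gen, deps.gen, graph.gen, link.gen, west.gen.
2 target commands run: assets.gen, link.gen.
Cache hits after checking: core.gen, deps.gen, graph.gen, west.gen.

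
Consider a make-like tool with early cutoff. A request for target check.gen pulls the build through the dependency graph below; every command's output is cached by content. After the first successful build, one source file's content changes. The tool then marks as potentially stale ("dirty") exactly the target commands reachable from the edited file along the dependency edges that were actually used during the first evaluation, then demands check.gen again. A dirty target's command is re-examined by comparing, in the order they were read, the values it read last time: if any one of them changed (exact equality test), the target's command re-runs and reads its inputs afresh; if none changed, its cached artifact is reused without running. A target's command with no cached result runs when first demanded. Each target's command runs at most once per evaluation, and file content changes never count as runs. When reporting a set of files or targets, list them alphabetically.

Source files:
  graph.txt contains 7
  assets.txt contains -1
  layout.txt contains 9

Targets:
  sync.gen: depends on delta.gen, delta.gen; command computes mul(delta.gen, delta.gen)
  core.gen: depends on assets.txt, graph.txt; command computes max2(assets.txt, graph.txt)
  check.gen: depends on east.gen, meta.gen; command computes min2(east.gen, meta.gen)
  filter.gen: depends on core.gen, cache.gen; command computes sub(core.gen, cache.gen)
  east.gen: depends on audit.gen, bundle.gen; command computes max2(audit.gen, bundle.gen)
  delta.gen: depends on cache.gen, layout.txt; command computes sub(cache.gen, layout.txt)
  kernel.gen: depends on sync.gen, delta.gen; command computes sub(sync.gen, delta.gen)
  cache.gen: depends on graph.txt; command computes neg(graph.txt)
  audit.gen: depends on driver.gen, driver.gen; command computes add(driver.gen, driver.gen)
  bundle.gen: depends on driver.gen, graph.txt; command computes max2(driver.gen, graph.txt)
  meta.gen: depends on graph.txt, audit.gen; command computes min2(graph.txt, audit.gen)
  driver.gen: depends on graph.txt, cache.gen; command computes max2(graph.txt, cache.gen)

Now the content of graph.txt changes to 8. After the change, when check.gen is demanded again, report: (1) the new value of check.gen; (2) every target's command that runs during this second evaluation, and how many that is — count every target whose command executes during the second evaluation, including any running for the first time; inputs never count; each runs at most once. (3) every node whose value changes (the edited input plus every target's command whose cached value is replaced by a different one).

First demand of the output computes:
  cache.gen = neg(7) = -7
  driver.gen = max2(7, -7) = 7
  audit.gen = add(7, 7) = 14
  bundle.gen = max2(7, 7) = 7
  east.gen = max2(14, 7) = 14
  meta.gen = min2(7, 14) = 7
  check.gen = min2(14, 7) = 7

After the edit, cleaning proceeds:
  cache.gen: a read changed (graph.txt 7->8) — executes, giving -8.
  driver.gen: a read changed (graph.txt 7->8; cache.gen -7->-8) — executes, giving 8.
  audit.gen: a read changed (driver.gen 7->8; driver.gen 7->8) — executes, giving 16.
  bundle.gen: a read changed (driver.gen 7->8; graph.txt 7->8) — executes, giving 8.
  east.gen: a read changed (audit.gen 14->16; bundle.gen 7->8) — executes, giving 16.
  meta.gen: a read changed (graph.txt 7->8; audit.gen 14->16) — executes, giving 8.
  check.gen: a read changed (east.gen 14->16; meta.gen 7->8) — executes, giving 8.

Demanding check.gen again yields 8.
7 target commands run: audit.gen, bundle.gen, cache.gen, check.gen, driver.gen, east.gen, meta.gen.
The nodes whose values change: audit.gen, bundle.gen, cache.gen, check.gen, driver.gen, east.gen, graph.txt, meta.gen.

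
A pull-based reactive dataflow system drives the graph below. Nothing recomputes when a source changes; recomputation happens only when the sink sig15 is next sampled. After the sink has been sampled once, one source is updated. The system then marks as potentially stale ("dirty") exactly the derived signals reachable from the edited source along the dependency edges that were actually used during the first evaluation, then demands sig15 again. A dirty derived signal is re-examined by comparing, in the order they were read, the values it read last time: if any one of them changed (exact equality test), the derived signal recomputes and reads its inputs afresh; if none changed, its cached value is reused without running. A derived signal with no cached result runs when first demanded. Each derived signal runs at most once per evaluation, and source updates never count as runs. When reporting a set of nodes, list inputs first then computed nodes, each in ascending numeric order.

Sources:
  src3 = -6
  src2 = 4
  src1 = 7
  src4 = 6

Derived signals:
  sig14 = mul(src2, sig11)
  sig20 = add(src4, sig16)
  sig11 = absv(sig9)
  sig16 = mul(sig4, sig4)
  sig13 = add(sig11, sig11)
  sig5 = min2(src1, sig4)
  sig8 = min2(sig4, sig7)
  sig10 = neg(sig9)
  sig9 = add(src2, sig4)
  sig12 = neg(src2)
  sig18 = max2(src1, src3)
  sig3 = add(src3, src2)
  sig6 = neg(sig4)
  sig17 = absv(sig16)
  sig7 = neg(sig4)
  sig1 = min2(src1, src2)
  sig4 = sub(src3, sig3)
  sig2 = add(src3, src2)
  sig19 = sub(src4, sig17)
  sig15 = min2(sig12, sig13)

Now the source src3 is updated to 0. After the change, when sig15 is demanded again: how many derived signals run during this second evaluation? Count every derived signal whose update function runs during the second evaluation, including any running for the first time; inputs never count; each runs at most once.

First evaluation (everything demanded from the output):
  sig3 = add(-6, 4) = -2
  sig4 = sub(-6, -2) = -4
  sig9 = add(4, -4) = 0
  sig11 = absv(0) = 0
  sig12 = neg(4) = -4
  sig13 = add(0, 0) = 0
  sig15 = min2(-4, 0) = -4

Propagation after the edit:
  sig3: runs — src3 -6->0; result 4.
  sig4: runs — src3 -6->0; sig3 -2->4; result -4 (same value as before).
  sig9: checked — values it read are unchanged (src2 unchanged, sig4 unchanged); reused cached 0 without running.
  sig11: checked — values it read are unchanged (sig9 unchanged); reused cached 0 without running.
  sig13: checked — values it read are unchanged (sig11 unchanged, sig11 unchanged); reused cached 0 without running.
  sig15: checked — values it read are unchanged (sig12 unchanged, sig13 unchanged); reused cached -4 without running.

Key observation: the change is absorbed at sig4 — it re-runs but produces the same value, and the output's value is unchanged.

Derived signals that run: sig3, sig4 — 2 in total.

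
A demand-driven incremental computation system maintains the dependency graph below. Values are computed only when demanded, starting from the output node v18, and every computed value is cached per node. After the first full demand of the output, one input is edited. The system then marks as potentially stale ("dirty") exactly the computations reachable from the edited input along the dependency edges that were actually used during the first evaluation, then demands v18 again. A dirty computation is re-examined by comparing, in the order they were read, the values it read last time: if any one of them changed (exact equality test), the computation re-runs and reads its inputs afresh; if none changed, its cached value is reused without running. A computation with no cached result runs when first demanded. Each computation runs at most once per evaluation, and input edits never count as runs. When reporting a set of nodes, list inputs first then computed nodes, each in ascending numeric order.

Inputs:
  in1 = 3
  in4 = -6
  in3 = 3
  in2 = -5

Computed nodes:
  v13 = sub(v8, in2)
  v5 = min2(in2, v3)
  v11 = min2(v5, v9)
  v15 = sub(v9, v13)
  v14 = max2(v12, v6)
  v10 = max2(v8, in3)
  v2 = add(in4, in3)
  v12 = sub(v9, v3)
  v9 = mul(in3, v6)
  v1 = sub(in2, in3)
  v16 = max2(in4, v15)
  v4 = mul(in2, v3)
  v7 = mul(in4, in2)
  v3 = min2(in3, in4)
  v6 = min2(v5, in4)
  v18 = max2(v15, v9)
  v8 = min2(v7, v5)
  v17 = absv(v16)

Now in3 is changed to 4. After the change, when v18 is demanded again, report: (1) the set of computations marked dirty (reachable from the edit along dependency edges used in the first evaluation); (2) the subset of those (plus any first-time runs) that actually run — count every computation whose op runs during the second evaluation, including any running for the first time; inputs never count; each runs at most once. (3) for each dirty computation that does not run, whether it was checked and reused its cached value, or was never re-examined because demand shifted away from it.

Marked dirty: v3, v5, v6, v8, v9, v13, v15, v18.
Computations that run: v3, v9, v15, v18 — 4 in total.
Checked but reused from cache: v5, v6, v8, v13.
Key observation: the cutoff stops propagation at v5 — its inputs' values are unchanged, so it reuses its cache.

First evaluation (everything demanded from the output):
  v3 = min2(3, -6) = -6
  v5 = min2(-5, -6) = -6
  v6 = min2(-6, -6) = -6
  v7 = mul(-6, -5) = 30
  v8 = min2(30, -6) = -6
  v9 = mul(3, -6) = -18
  v13 = sub(-6, -5) = -1
  v15 = sub(-18, -1) = -17
  v18 = max2(-17, -18) = -17

Propagation after the edit:
  v3: runs — in3 3->4; result -6 (same value as before).
  v5: checked — values it read are unchanged (in2 unchanged, v3 unchanged); reused cached -6 without running.
  v6: checked — values it read are unchanged (v5 unchanged, in4 unchanged); reused cached -6 without running.
  v8: checked — values it read are unchanged (v7 unchanged, v5 unchanged); reused cached -6 without running.
  v9: runs — in3 3->4; result -24.
  v13: checked — values it read are unchanged (v8 unchanged, in2 unchanged); reused cached -1 without running.
  v15: runs — v9 -18->-24; result -23.
  v18: runs — v15 -17->-23; v9 -18->-24; result -23.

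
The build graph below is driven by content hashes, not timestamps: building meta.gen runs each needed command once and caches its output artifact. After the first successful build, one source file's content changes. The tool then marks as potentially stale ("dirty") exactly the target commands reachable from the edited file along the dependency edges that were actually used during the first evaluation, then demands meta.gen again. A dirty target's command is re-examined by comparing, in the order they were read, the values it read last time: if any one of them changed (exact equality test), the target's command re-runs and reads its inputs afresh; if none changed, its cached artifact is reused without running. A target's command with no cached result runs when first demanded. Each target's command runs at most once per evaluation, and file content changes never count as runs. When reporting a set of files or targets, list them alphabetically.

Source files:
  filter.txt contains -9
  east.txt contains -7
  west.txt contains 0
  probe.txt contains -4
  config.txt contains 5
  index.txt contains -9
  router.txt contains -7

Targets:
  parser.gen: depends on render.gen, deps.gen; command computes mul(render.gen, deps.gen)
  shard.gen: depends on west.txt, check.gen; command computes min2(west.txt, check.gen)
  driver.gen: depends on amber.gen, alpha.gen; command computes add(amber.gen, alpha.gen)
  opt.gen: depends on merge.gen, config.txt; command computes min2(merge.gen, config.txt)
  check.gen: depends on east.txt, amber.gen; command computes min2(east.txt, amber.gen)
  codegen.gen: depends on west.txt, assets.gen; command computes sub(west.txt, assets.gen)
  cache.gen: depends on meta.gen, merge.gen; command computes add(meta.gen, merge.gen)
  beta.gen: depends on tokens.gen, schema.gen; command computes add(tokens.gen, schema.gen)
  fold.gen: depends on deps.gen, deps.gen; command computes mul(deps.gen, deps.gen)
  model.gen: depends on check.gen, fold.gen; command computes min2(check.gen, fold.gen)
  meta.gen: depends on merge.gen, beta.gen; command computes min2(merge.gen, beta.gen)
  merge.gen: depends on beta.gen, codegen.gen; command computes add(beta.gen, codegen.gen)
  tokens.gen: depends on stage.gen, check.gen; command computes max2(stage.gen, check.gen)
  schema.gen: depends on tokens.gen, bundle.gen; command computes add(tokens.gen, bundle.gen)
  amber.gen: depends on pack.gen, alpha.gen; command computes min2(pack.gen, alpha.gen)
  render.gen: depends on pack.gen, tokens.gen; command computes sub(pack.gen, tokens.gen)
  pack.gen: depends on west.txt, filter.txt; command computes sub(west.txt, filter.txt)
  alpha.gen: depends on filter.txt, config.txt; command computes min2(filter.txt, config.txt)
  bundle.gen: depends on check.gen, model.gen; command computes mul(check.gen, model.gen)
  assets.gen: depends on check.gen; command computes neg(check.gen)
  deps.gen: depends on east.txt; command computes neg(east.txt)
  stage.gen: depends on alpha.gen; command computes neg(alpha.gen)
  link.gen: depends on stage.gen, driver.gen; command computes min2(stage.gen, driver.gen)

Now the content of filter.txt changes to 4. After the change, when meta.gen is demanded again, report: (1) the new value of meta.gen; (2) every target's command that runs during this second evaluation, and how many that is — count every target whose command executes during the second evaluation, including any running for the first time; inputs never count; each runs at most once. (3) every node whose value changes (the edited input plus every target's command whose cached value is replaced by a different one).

Initial pass — values computed on the first demand:
  alpha.gen = min2(-9, 5) = -9
  deps.gen = neg(-7) = 7
  fold.gen = mul(7, 7) = 49
  pack.gen = sub(0, -9) = 9
  amber.gen = min2(9, -9) = -9
  check.gen = min2(-7, -9) = -9
  assets.gen = neg(-9) = 9
  codegen.gen = sub(0, 9) = -9
  model.gen = min2(-9, 49) = -9
  bundle.gen = mul(-9, -9) = 81
  stage.gen = neg(-9) = 9
  tokens.gen = max2(9, -9) = 9
  schema.gen = add(9, 81) = 90
  beta.gen = add(9, 90) = 99
  merge.gen = add(99, -9) = 90
  meta.gen = min2(90, 99) = 90

Second demand — change propagation:
  alpha.gen: re-runs because filter.txt -9->4; new result 4.
  pack.gen: re-runs because filter.txt -9->4; new result -4.
  amber.gen: re-runs because pack.gen 9->-4; alpha.gen -9->4; new result -4.
  check.gen: re-runs because amber.gen -9->-4; new result -7.
  assets.gen: re-runs because check.gen -9->-7; new result 7.
  codegen.gen: re-runs because assets.gen 9->7; new result -7.
  model.gen: re-runs because check.gen -9->-7; new result -7.
  bundle.gen: re-runs because check.gen -9->-7; model.gen -9->-7; new result 49.
  stage.gen: re-runs because alpha.gen -9->4; new result -4.
  tokens.gen: re-runs because stage.gen 9->-4; check.gen -9->-7; new result -4.
  schema.gen: re-runs because tokens.gen 9->-4; bundle.gen 81->49; new result 45.
  beta.gen: re-runs because tokens.gen 9->-4; schema.gen 90->45; new result 41.
  merge.gen: re-runs because beta.gen 99->41; codegen.gen -9->-7; new result 34.
  meta.gen: re-runs because merge.gen 90->34; beta.gen 99->41; new result 34.

meta.gen now evaluates to 34.
Run set: alpha.gen, amber.gen, assets.gen, beta.gen, bundle.gen, check.gen, codegen.gen, merge.gen, meta.gen, model.gen, pack.gen, schema.gen, stage.gen, tokens.gen (14 run).
Changed values: alpha.gen, amber.gen, assets.gen, beta.gen, bundle.gen, check.gen, codegen.gen, filter.txt, merge.gen, meta.gen, model.gen, pack.gen, schema.gen, stage.gen, tokens.gen.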